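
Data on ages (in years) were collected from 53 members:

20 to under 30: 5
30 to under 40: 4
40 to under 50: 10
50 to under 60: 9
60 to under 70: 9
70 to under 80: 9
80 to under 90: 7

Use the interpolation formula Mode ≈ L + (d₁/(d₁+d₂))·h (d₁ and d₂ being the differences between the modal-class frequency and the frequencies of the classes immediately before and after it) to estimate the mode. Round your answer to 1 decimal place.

48.6

Modal class: 40 to under 50 (highest frequency 10).
d₁ = 10 − 4 = 6, d₂ = 10 − 9 = 1
Mode ≈ 40 + (6/(6+1)) × 10 = 40 + 8.5714 = 48.5714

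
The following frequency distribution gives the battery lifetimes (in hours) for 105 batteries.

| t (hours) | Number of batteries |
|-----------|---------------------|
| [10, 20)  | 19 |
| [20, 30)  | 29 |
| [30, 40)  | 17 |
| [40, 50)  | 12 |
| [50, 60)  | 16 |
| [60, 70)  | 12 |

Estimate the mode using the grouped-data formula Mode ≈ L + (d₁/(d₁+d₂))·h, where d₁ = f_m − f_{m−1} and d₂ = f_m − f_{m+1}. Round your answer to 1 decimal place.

Modal class: [20, 30) (highest frequency 29).
d₁ = 29 − 19 = 10, d₂ = 29 − 17 = 12
Mode ≈ 20 + (10/(10+12)) × 10 = 20 + 4.5455 = 24.5455

24.5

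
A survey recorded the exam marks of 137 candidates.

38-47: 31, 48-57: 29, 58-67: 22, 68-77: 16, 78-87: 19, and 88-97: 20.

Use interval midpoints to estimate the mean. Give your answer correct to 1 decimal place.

64.2

Midpoints: 42.5, 52.5, 62.5, 72.5, 82.5, 92.5
Σfm = 31×42.5 + 29×52.5 + 22×62.5 + 16×72.5 + 19×82.5 + 20×92.5 = 8792.5
n = Σf = 137
Mean = 8792.5 / 137 = 64.1788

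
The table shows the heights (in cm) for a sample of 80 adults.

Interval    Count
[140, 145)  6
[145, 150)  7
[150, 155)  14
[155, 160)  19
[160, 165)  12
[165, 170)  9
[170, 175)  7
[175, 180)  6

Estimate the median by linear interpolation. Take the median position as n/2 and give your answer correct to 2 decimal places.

Cumulative frequencies: 6, 13, 27, 46, 58, 67, 74, 80
n = 80; position = n/2 = 40.
This falls in the class [155, 160): L = 155, F = 27, f = 19, h = 5.
Median ≈ 155 + ((40 − 27) / 19) × 5 = 158.4211

158.42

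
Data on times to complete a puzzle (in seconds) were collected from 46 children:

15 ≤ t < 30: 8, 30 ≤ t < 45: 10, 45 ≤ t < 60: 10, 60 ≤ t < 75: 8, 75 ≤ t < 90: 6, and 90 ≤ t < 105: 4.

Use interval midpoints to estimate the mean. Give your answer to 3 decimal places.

54.457

Midpoints: 22.5, 37.5, 52.5, 67.5, 82.5, 97.5
Σfm = 8×22.5 + 10×37.5 + 10×52.5 + 8×67.5 + 6×82.5 + 4×97.5 = 2505
n = Σf = 46
Mean = 2505 / 46 = 54.4565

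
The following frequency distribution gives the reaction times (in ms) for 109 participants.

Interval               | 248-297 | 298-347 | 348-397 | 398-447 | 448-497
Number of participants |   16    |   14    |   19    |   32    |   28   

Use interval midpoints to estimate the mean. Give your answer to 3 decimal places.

391.766

Midpoints: 272.5, 322.5, 372.5, 422.5, 472.5
Σfm = 16×272.5 + 14×322.5 + 19×372.5 + 32×422.5 + 28×472.5 = 42702.5
n = Σf = 109
Mean = 42702.5 / 109 = 391.7661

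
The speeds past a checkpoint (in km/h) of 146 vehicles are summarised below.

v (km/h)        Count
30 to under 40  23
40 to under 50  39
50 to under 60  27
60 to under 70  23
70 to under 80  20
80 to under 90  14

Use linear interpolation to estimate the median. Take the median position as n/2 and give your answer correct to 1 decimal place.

Cumulative frequencies: 23, 62, 89, 112, 132, 146
n = 146; position = n/2 = 73.
This falls in the class 50 to under 60: L = 50, F = 62, f = 27, h = 10.
Median ≈ 50 + ((73 − 62) / 27) × 10 = 54.0741

54.1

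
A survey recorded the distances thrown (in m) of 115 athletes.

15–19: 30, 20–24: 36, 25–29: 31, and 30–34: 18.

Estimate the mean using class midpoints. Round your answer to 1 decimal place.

Midpoints: 17, 22, 27, 32
Σfm = 30×17 + 36×22 + 31×27 + 18×32 = 2715
n = Σf = 115
Mean = 2715 / 115 = 23.6087

23.6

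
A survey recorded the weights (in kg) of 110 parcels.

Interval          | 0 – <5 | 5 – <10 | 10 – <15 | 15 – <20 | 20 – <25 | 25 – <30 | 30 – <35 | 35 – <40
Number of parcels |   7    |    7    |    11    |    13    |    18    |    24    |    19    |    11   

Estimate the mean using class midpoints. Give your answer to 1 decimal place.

Midpoints: 2.5, 7.5, 12.5, 17.5, 22.5, 27.5, 32.5, 37.5
Σfm = 7×2.5 + 7×7.5 + 11×12.5 + 13×17.5 + 18×22.5 + 24×27.5 + 19×32.5 + 11×37.5 = 2530
n = Σf = 110
Mean = 2530 / 110 = 23.0000

23.0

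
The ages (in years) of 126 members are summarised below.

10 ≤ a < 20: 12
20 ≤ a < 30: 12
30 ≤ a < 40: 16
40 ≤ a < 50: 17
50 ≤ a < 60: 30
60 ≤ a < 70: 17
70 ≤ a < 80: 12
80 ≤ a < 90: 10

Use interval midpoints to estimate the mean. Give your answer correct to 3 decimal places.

Midpoints: 15, 25, 35, 45, 55, 65, 75, 85
Σfm = 12×15 + 12×25 + 16×35 + 17×45 + 30×55 + 17×65 + 12×75 + 10×85 = 6310
n = Σf = 126
Mean = 6310 / 126 = 50.0794

50.079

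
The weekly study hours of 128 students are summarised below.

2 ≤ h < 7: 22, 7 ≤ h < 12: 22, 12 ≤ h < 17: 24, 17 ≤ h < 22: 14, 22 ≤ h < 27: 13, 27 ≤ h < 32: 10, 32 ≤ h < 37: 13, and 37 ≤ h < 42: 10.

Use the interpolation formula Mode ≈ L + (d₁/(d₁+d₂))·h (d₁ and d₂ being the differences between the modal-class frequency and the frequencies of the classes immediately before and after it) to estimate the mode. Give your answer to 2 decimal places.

12.83

Modal class: 12 ≤ h < 17 (highest frequency 24).
d₁ = 24 − 22 = 2, d₂ = 24 − 14 = 10
Mode ≈ 12 + (2/(2+10)) × 5 = 12 + 0.8333 = 12.8333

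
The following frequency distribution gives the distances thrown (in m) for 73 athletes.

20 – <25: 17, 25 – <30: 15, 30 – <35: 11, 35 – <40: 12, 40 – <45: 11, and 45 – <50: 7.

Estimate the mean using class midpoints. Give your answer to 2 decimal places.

32.91

Midpoints: 22.5, 27.5, 32.5, 37.5, 42.5, 47.5
Σfm = 17×22.5 + 15×27.5 + 11×32.5 + 12×37.5 + 11×42.5 + 7×47.5 = 2402.5
n = Σf = 73
Mean = 2402.5 / 73 = 32.9110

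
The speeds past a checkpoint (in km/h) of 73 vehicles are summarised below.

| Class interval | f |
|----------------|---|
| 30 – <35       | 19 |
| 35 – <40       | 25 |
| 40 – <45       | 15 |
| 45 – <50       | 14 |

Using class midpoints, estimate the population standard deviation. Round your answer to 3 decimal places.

5.303

Midpoints: 32.5, 37.5, 42.5, 47.5
n = 73, Σfm = 2857.5, mean = 39.1438
Σfm² = 113906.25
Σf(m − x̄)² = Σfm² − (Σfm)²/n = 113906.25 − 2857.5²/73 = 2052.7397
Population variance = 2052.7397 / 73 = 28.1197
Standard deviation = √28.1197 = 5.3028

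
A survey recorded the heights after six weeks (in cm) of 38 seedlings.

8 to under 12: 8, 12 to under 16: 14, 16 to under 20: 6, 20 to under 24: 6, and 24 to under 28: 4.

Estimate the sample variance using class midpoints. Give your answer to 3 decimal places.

Midpoints: 10, 14, 18, 22, 26
n = 38, Σfm = 620, mean = 16.3158
Σfm² = 11096
Σf(m − x̄)² = Σfm² − (Σfm)²/n = 11096 − 620²/38 = 980.2105
Sample variance = 980.2105 / 37 = 26.4922

26.492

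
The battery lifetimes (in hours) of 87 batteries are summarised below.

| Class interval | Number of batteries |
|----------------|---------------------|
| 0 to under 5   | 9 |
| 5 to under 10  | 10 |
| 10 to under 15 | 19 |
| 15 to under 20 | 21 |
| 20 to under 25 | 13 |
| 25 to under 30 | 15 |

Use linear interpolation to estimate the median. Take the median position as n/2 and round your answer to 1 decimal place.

16.3

Cumulative frequencies: 9, 19, 38, 59, 72, 87
n = 87; position = n/2 = 43.5.
This falls in the class 15 to under 20: L = 15, F = 38, f = 21, h = 5.
Median ≈ 15 + ((43.5 − 38) / 21) × 5 = 16.3095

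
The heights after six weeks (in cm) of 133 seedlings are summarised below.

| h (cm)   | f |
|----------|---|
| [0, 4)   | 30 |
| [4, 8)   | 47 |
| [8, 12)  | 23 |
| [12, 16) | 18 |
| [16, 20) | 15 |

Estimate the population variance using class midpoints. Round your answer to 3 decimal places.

Midpoints: 2, 6, 10, 14, 18
n = 133, Σfm = 1094, mean = 8.2256
Σfm² = 12500
Σf(m − x̄)² = Σfm² − (Σfm)²/n = 12500 − 1094²/133 = 3501.2331
Population variance = 3501.2331 / 133 = 26.3251

26.325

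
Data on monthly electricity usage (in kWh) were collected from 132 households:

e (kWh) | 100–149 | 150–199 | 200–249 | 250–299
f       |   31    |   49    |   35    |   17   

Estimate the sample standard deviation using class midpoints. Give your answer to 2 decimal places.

Midpoints: 124.5, 174.5, 224.5, 274.5
n = 132, Σfm = 24934, mean = 188.8939
Σfm² = 5017533
Σf(m − x̄)² = Σfm² − (Σfm)²/n = 5017533 − 24934²/132 = 307651.5152
Sample variance = 307651.5152 / 131 = 2348.4848
Standard deviation = √2348.4848 = 48.4612

48.46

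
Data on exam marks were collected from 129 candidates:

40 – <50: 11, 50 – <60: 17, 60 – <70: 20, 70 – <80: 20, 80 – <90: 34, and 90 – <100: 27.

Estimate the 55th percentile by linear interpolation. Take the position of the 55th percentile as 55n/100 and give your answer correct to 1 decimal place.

Cumulative frequencies: 11, 28, 48, 68, 102, 129
n = 129; position = 55n/100 = 70.95.
This falls in the class 80 – <90: L = 80, F = 68, f = 34, h = 10.
55th percentile ≈ 80 + ((70.95 − 68) / 34) × 10 = 80.8676

80.9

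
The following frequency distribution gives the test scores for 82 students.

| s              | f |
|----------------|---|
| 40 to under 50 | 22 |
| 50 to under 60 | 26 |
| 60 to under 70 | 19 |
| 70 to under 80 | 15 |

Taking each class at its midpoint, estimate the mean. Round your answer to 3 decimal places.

Midpoints: 45, 55, 65, 75
Σfm = 22×45 + 26×55 + 19×65 + 15×75 = 4780
n = Σf = 82
Mean = 4780 / 82 = 58.2927

58.293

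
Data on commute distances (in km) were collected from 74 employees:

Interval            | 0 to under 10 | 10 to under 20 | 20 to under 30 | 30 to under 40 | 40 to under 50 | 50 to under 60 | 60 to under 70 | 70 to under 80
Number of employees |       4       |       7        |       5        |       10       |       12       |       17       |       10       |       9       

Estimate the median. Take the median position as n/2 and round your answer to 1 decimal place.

Cumulative frequencies: 4, 11, 16, 26, 38, 55, 65, 74
n = 74; position = n/2 = 37.
This falls in the class 40 to under 50: L = 40, F = 26, f = 12, h = 10.
Median ≈ 40 + ((37 − 26) / 12) × 10 = 49.1667

49.2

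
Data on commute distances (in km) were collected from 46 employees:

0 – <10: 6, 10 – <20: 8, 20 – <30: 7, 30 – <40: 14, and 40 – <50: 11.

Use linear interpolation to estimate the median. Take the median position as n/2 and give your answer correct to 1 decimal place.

31.4

Cumulative frequencies: 6, 14, 21, 35, 46
n = 46; position = n/2 = 23.
This falls in the class 30 – <40: L = 30, F = 21, f = 14, h = 10.
Median ≈ 30 + ((23 − 21) / 14) × 10 = 31.4286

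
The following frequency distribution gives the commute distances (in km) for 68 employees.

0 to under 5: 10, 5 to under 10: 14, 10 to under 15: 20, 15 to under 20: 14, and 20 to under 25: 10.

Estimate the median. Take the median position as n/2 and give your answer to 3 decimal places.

Cumulative frequencies: 10, 24, 44, 58, 68
n = 68; position = n/2 = 34.
This falls in the class 10 to under 15: L = 10, F = 24, f = 20, h = 5.
Median ≈ 10 + ((34 − 24) / 20) × 5 = 12.5000

12.500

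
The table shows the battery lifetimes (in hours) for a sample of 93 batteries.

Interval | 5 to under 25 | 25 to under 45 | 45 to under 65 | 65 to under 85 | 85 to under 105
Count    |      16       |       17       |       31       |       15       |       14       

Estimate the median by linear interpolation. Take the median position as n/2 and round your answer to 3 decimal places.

Cumulative frequencies: 16, 33, 64, 79, 93
n = 93; position = n/2 = 46.5.
This falls in the class 45 to under 65: L = 45, F = 33, f = 31, h = 20.
Median ≈ 45 + ((46.5 − 33) / 31) × 20 = 53.7097

53.710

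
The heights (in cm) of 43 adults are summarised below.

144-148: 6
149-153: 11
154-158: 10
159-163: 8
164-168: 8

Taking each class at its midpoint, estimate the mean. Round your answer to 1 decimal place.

156.1

Midpoints: 146, 151, 156, 161, 166
Σfm = 6×146 + 11×151 + 10×156 + 8×161 + 8×166 = 6713
n = Σf = 43
Mean = 6713 / 43 = 156.1163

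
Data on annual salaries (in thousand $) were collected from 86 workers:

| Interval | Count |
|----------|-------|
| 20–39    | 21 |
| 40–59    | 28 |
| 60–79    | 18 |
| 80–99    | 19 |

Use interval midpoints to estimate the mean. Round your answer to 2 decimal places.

Midpoints: 29.5, 49.5, 69.5, 89.5
Σfm = 21×29.5 + 28×49.5 + 18×69.5 + 19×89.5 = 4957
n = Σf = 86
Mean = 4957 / 86 = 57.6395

57.64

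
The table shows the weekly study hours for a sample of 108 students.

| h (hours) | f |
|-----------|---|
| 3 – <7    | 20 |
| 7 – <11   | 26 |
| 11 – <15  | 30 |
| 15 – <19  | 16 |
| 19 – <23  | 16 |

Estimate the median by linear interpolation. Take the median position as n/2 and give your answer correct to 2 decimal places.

Cumulative frequencies: 20, 46, 76, 92, 108
n = 108; position = n/2 = 54.
This falls in the class 11 – <15: L = 11, F = 46, f = 30, h = 4.
Median ≈ 11 + ((54 − 46) / 30) × 4 = 12.0667

12.07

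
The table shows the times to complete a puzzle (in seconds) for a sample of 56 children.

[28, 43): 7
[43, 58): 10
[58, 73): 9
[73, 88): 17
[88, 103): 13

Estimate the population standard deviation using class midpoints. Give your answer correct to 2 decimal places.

Midpoints: 35.5, 50.5, 65.5, 80.5, 95.5
n = 56, Σfm = 3953, mean = 70.5893
Σfm² = 301664
Σf(m − x̄)² = Σfm² − (Σfm)²/n = 301664 − 3953²/56 = 22624.5536
Population variance = 22624.5536 / 56 = 404.0099
Standard deviation = √404.0099 = 20.1000

20.10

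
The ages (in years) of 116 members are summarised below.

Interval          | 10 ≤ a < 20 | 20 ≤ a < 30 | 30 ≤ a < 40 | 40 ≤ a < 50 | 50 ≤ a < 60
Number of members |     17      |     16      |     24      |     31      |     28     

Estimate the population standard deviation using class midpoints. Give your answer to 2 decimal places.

13.62

Midpoints: 15, 25, 35, 45, 55
n = 116, Σfm = 4430, mean = 38.1897
Σfm² = 190700
Σf(m − x̄)² = Σfm² − (Σfm)²/n = 190700 − 4430²/116 = 21519.8276
Population variance = 21519.8276 / 116 = 185.5158
Standard deviation = √185.5158 = 13.6204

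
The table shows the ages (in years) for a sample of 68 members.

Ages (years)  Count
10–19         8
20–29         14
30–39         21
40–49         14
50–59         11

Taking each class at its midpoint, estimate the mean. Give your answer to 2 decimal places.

Midpoints: 14.5, 24.5, 34.5, 44.5, 54.5
Σfm = 8×14.5 + 14×24.5 + 21×34.5 + 14×44.5 + 11×54.5 = 2406
n = Σf = 68
Mean = 2406 / 68 = 35.3824

35.38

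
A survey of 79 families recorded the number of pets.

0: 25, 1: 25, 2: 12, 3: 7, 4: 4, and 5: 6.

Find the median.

1

Cumulative frequencies: 25, 50, 62, 69, 73, 79
n = 79, so the median is the value in position (n+1)/2 = 40.
Position 40 falls at value 1.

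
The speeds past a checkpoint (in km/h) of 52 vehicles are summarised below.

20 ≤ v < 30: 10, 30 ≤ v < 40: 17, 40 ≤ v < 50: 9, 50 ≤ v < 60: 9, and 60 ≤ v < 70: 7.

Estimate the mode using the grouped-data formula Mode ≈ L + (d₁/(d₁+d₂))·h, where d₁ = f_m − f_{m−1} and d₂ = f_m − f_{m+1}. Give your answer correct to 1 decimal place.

Modal class: 30 ≤ v < 40 (highest frequency 17).
d₁ = 17 − 10 = 7, d₂ = 17 − 9 = 8
Mode ≈ 30 + (7/(7+8)) × 10 = 30 + 4.6667 = 34.6667

34.7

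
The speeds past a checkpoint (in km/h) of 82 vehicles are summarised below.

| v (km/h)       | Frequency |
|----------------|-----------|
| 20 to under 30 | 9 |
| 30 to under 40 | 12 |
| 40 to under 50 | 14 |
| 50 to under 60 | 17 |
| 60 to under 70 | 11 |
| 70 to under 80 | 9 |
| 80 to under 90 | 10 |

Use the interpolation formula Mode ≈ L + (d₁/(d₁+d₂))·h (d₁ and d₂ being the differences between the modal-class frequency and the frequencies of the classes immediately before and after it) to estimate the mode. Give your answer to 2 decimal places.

53.33

Modal class: 50 to under 60 (highest frequency 17).
d₁ = 17 − 14 = 3, d₂ = 17 − 11 = 6
Mode ≈ 50 + (3/(3+6)) × 10 = 50 + 3.3333 = 53.3333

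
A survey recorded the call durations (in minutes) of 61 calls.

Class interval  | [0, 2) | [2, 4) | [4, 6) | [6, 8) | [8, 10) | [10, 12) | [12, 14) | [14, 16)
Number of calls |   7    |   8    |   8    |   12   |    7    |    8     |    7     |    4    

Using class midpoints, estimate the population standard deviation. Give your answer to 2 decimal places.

Midpoints: 1, 3, 5, 7, 9, 11, 13, 15
n = 61, Σfm = 457, mean = 7.4918
Σfm² = 4485
Σf(m − x̄)² = Σfm² − (Σfm)²/n = 4485 − 457²/61 = 1061.2459
Population variance = 1061.2459 / 61 = 17.3975
Standard deviation = √17.3975 = 4.1710

4.17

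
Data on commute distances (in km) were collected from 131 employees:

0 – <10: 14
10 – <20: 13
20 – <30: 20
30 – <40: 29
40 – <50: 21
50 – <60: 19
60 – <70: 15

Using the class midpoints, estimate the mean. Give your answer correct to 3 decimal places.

Midpoints: 5, 15, 25, 35, 45, 55, 65
Σfm = 14×5 + 13×15 + 20×25 + 29×35 + 21×45 + 19×55 + 15×65 = 4745
n = Σf = 131
Mean = 4745 / 131 = 36.2214

36.221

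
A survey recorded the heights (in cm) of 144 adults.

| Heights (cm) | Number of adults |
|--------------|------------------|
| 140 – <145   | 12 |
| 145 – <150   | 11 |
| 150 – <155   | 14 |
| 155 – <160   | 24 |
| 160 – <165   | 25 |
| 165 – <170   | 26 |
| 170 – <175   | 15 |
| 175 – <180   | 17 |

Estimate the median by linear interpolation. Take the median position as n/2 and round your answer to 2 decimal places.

Cumulative frequencies: 12, 23, 37, 61, 86, 112, 127, 144
n = 144; position = n/2 = 72.
This falls in the class 160 – <165: L = 160, F = 61, f = 25, h = 5.
Median ≈ 160 + ((72 − 61) / 25) × 5 = 162.2000

162.20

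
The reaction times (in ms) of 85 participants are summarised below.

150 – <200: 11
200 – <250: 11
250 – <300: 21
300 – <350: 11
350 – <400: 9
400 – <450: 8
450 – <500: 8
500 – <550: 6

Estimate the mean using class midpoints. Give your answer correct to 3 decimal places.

323.235

Midpoints: 175, 225, 275, 325, 375, 425, 475, 525
Σfm = 11×175 + 11×225 + 21×275 + 11×325 + 9×375 + 8×425 + 8×475 + 6×525 = 27475
n = Σf = 85
Mean = 27475 / 85 = 323.2353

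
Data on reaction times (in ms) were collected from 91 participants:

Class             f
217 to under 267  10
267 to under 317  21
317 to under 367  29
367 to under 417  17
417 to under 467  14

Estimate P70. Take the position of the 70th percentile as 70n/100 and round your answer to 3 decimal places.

377.882

Cumulative frequencies: 10, 31, 60, 77, 91
n = 91; position = 70n/100 = 63.7.
This falls in the class 367 to under 417: L = 367, F = 60, f = 17, h = 50.
70th percentile ≈ 367 + ((63.7 − 60) / 17) × 50 = 377.8824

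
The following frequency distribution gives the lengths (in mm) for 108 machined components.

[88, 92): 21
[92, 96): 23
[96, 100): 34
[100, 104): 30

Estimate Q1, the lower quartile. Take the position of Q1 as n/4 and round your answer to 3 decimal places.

Cumulative frequencies: 21, 44, 78, 108
n = 108; position = n/4 = 27.
This falls in the class [92, 96): L = 92, F = 21, f = 23, h = 4.
Lower quartile ≈ 92 + ((27 − 21) / 23) × 4 = 93.0435

93.043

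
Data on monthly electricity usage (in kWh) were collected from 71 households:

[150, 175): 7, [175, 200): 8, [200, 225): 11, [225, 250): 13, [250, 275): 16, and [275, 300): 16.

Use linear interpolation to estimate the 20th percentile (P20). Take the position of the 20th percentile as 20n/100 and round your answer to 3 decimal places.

197.500

Cumulative frequencies: 7, 15, 26, 39, 55, 71
n = 71; position = 20n/100 = 14.2.
This falls in the class [175, 200): L = 175, F = 7, f = 8, h = 25.
20th percentile ≈ 175 + ((14.2 − 7) / 8) × 25 = 197.5000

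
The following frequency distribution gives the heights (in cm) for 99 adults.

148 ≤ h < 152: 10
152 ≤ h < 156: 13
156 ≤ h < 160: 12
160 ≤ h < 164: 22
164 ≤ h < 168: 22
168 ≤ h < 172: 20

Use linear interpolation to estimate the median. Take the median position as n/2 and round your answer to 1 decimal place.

Cumulative frequencies: 10, 23, 35, 57, 79, 99
n = 99; position = n/2 = 49.5.
This falls in the class 160 ≤ h < 164: L = 160, F = 35, f = 22, h = 4.
Median ≈ 160 + ((49.5 − 35) / 22) × 4 = 162.6364

162.6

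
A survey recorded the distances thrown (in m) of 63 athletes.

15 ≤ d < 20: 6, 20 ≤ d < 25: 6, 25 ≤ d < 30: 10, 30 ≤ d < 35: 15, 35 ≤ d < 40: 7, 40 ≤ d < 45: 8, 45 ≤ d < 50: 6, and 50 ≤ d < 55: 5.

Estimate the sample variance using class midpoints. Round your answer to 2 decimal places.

102.42

Midpoints: 17.5, 22.5, 27.5, 32.5, 37.5, 42.5, 47.5, 52.5
n = 63, Σfm = 2152.5, mean = 34.1667
Σfm² = 79893.75
Σf(m − x̄)² = Σfm² − (Σfm)²/n = 79893.75 − 2152.5²/63 = 6350.0000
Sample variance = 6350.0000 / 62 = 102.4194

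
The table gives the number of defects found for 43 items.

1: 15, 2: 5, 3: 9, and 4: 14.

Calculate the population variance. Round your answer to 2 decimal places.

Values: 1, 2, 3, 4
n = 43, Σfx = 108, mean = 2.5116
Σfx² = 340
Σf(x − x̄)² = Σfx² − (Σfx)²/n = 340 − 108²/43 = 68.7442
Population variance = 68.7442 / 43 = 1.5987

1.60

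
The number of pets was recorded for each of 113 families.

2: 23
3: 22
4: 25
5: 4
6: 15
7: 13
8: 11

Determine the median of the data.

4

Cumulative frequencies: 23, 45, 70, 74, 89, 102, 113
n = 113, so the median is the value in position (n+1)/2 = 57.
Position 57 falls at value 4.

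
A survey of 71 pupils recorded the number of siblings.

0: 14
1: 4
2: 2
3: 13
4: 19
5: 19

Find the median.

Cumulative frequencies: 14, 18, 20, 33, 52, 71
n = 71, so the median is the value in position (n+1)/2 = 36.
Position 36 falls at value 4.

4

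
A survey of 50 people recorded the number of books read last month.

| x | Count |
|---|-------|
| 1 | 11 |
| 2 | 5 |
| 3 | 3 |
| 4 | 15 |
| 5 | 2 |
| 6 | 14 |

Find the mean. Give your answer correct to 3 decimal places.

3.680

Values: 1, 2, 3, 4, 5, 6
Σfx = 11×1 + 5×2 + 3×3 + 15×4 + 2×5 + 14×6 = 184
n = Σf = 50
Mean = 184 / 50 = 3.6800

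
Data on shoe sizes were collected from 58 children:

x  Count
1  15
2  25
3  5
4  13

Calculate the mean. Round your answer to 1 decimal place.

2.3

Values: 1, 2, 3, 4
Σfx = 15×1 + 25×2 + 5×3 + 13×4 = 132
n = Σf = 58
Mean = 132 / 58 = 2.2759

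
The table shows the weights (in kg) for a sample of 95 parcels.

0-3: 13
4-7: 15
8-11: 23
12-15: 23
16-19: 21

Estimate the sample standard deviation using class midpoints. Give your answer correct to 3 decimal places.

5.346

Midpoints: 1.5, 5.5, 9.5, 13.5, 17.5
n = 95, Σfm = 998.5, mean = 10.5105
Σfm² = 13181.75
Σf(m − x̄)² = Σfm² − (Σfm)²/n = 13181.75 − 998.5²/95 = 2686.9895
Sample variance = 2686.9895 / 94 = 28.5850
Standard deviation = √28.5850 = 5.3465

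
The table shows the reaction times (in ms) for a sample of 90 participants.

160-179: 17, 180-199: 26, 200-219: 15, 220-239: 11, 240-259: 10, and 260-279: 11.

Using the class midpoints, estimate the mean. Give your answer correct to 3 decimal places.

Midpoints: 169.5, 189.5, 209.5, 229.5, 249.5, 269.5
Σfm = 17×169.5 + 26×189.5 + 15×209.5 + 11×229.5 + 10×249.5 + 11×269.5 = 18935
n = Σf = 90
Mean = 18935 / 90 = 210.3889

210.389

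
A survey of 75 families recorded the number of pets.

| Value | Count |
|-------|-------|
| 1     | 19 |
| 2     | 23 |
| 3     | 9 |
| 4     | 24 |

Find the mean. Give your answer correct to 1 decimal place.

2.5

Values: 1, 2, 3, 4
Σfx = 19×1 + 23×2 + 9×3 + 24×4 = 188
n = Σf = 75
Mean = 188 / 75 = 2.5067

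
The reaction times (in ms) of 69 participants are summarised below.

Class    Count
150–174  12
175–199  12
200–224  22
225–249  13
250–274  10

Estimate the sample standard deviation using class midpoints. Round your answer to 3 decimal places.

Midpoints: 162, 187, 212, 237, 262
n = 69, Σfm = 14553, mean = 210.9130
Σfm² = 3139961
Σf(m − x̄)² = Σfm² − (Σfm)²/n = 3139961 − 14553²/69 = 70543.4783
Sample variance = 70543.4783 / 68 = 1037.4041
Standard deviation = √1037.4041 = 32.2088

32.209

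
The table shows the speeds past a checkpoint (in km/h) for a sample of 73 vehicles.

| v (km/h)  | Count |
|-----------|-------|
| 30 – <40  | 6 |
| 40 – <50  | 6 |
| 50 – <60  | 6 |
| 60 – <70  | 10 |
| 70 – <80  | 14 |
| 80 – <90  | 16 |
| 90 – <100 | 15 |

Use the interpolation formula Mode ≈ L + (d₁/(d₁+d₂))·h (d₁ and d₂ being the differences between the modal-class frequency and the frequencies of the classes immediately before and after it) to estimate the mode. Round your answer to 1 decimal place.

86.7

Modal class: 80 – <90 (highest frequency 16).
d₁ = 16 − 14 = 2, d₂ = 16 − 15 = 1
Mode ≈ 80 + (2/(2+1)) × 10 = 80 + 6.6667 = 86.6667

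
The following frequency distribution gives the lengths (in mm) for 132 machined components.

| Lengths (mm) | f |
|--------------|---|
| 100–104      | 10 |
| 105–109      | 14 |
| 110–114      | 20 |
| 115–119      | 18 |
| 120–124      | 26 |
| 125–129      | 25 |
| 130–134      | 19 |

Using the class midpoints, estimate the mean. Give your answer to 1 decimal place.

119.1

Midpoints: 102, 107, 112, 117, 122, 127, 132
Σfm = 10×102 + 14×107 + 20×112 + 18×117 + 26×122 + 25×127 + 19×132 = 15719
n = Σf = 132
Mean = 15719 / 132 = 119.0833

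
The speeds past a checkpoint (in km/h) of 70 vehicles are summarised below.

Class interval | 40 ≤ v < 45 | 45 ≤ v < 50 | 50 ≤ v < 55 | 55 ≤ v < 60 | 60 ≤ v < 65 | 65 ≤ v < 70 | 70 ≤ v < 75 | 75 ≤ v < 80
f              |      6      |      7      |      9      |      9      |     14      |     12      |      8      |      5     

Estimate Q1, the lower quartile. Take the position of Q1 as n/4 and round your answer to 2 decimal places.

52.50

Cumulative frequencies: 6, 13, 22, 31, 45, 57, 65, 70
n = 70; position = n/4 = 17.5.
This falls in the class 50 ≤ v < 55: L = 50, F = 13, f = 9, h = 5.
Lower quartile ≈ 50 + ((17.5 − 13) / 9) × 5 = 52.5000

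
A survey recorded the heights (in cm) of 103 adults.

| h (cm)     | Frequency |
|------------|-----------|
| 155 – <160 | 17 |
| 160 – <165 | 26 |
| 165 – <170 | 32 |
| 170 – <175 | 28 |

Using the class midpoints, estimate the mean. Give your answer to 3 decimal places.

Midpoints: 157.5, 162.5, 167.5, 172.5
Σfm = 17×157.5 + 26×162.5 + 32×167.5 + 28×172.5 = 17092.5
n = Σf = 103
Mean = 17092.5 / 103 = 165.9466

165.947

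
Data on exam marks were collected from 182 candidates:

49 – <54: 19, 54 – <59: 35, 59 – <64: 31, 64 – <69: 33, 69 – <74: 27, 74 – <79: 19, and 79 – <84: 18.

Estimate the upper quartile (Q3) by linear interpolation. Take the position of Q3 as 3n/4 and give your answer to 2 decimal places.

Cumulative frequencies: 19, 54, 85, 118, 145, 164, 182
n = 182; position = 3n/4 = 136.5.
This falls in the class 69 – <74: L = 69, F = 118, f = 27, h = 5.
Upper quartile ≈ 69 + ((136.5 − 118) / 27) × 5 = 72.4259

72.43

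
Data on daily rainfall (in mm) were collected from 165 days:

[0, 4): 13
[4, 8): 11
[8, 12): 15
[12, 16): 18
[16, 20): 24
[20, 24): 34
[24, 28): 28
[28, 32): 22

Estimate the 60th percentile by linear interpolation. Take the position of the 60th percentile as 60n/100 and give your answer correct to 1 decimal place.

22.1

Cumulative frequencies: 13, 24, 39, 57, 81, 115, 143, 165
n = 165; position = 60n/100 = 99.
This falls in the class [20, 24): L = 20, F = 81, f = 34, h = 4.
60th percentile ≈ 20 + ((99 − 81) / 34) × 4 = 22.1176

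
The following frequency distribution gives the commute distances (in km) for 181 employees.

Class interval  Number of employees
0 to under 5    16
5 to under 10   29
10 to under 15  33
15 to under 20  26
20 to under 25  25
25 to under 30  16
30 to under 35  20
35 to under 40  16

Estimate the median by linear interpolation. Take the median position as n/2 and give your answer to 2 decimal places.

17.40

Cumulative frequencies: 16, 45, 78, 104, 129, 145, 165, 181
n = 181; position = n/2 = 90.5.
This falls in the class 15 to under 20: L = 15, F = 78, f = 26, h = 5.
Median ≈ 15 + ((90.5 − 78) / 26) × 5 = 17.4038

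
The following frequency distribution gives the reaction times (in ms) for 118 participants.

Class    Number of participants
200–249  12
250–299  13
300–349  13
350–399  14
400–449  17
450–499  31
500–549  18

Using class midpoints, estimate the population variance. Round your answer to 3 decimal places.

9480.753

Midpoints: 224.5, 274.5, 324.5, 374.5, 424.5, 474.5, 524.5
n = 118, Σfm = 47091, mean = 399.0763
Σfm² = 19911629.5
Σf(m − x̄)² = Σfm² − (Σfm)²/n = 19911629.5 − 47091²/118 = 1118728.8136
Population variance = 1118728.8136 / 118 = 9480.7527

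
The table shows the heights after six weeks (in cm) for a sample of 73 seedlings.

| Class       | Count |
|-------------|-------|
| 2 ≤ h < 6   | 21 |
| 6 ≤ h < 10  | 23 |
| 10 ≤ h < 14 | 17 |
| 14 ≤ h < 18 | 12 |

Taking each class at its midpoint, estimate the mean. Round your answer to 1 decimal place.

9.1

Midpoints: 4, 8, 12, 16
Σfm = 21×4 + 23×8 + 17×12 + 12×16 = 664
n = Σf = 73
Mean = 664 / 73 = 9.0959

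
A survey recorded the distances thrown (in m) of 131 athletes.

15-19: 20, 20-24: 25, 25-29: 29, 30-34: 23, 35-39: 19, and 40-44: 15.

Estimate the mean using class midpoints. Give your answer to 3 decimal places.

28.565

Midpoints: 17, 22, 27, 32, 37, 42
Σfm = 20×17 + 25×22 + 29×27 + 23×32 + 19×37 + 15×42 = 3742
n = Σf = 131
Mean = 3742 / 131 = 28.5649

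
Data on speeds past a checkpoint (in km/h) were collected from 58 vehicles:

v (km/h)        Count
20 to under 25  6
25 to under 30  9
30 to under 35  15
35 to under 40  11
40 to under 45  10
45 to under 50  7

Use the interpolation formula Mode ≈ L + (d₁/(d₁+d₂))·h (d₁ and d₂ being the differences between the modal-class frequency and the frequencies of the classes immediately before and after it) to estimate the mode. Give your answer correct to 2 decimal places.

33.00

Modal class: 30 to under 35 (highest frequency 15).
d₁ = 15 − 9 = 6, d₂ = 15 − 11 = 4
Mode ≈ 30 + (6/(6+4)) × 5 = 30 + 3.0000 = 33.0000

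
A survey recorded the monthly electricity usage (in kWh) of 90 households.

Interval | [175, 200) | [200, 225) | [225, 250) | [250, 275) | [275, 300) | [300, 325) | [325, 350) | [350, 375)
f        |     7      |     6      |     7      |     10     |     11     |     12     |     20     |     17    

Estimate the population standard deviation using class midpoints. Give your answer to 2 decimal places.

55.08

Midpoints: 187.5, 212.5, 237.5, 262.5, 287.5, 312.5, 337.5, 362.5
n = 90, Σfm = 26700, mean = 296.6667
Σfm² = 8194062.5
Σf(m − x̄)² = Σfm² − (Σfm)²/n = 8194062.5 − 26700²/90 = 273062.5000
Population variance = 273062.5000 / 90 = 3034.0278
Standard deviation = √3034.0278 = 55.0820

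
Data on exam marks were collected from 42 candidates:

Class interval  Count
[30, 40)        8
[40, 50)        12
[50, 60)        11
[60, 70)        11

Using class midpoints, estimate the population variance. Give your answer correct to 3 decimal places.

Midpoints: 35, 45, 55, 65
n = 42, Σfm = 2140, mean = 50.9524
Σfm² = 113850
Σf(m − x̄)² = Σfm² − (Σfm)²/n = 113850 − 2140²/42 = 4811.9048
Population variance = 4811.9048 / 42 = 114.5692

114.569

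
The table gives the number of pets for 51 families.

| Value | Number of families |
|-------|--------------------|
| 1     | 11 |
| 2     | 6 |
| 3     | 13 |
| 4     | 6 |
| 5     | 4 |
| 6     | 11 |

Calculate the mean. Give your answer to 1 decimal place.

Values: 1, 2, 3, 4, 5, 6
Σfx = 11×1 + 6×2 + 13×3 + 6×4 + 4×5 + 11×6 = 172
n = Σf = 51
Mean = 172 / 51 = 3.3725

3.4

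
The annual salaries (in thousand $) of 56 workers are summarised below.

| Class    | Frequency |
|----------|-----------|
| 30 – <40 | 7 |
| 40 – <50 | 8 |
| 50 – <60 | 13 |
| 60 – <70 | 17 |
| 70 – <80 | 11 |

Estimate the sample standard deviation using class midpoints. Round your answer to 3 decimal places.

12.922

Midpoints: 35, 45, 55, 65, 75
n = 56, Σfm = 3250, mean = 58.0357
Σfm² = 197800
Σf(m − x̄)² = Σfm² − (Σfm)²/n = 197800 − 3250²/56 = 9183.9286
Sample variance = 9183.9286 / 55 = 166.9805
Standard deviation = √166.9805 = 12.9221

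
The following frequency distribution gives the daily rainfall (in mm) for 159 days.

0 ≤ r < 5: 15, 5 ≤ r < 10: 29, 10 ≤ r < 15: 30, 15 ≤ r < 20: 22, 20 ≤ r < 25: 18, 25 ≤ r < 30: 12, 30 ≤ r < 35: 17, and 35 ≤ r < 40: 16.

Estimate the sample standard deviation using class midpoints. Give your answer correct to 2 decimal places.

Midpoints: 2.5, 7.5, 12.5, 17.5, 22.5, 27.5, 32.5, 37.5
n = 159, Σfm = 2902.5, mean = 18.2547
Σfm² = 71793.75
Σf(m − x̄)² = Σfm² − (Σfm)²/n = 71793.75 − 2902.5²/159 = 18809.4340
Sample variance = 18809.4340 / 158 = 119.0471
Standard deviation = √119.0471 = 10.9109

10.91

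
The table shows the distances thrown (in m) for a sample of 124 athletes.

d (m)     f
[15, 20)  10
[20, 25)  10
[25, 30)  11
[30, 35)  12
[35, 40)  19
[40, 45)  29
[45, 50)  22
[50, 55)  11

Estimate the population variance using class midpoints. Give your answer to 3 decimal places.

Midpoints: 17.5, 22.5, 27.5, 32.5, 37.5, 42.5, 47.5, 52.5
n = 124, Σfm = 4660, mean = 37.5806
Σfm² = 188175
Σf(m − x̄)² = Σfm² − (Σfm)²/n = 188175 − 4660²/124 = 13049.1935
Population variance = 13049.1935 / 124 = 105.2354

105.235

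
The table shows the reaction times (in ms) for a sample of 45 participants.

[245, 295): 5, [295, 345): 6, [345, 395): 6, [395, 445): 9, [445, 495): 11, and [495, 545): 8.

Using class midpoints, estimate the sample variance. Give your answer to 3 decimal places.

6659.091

Midpoints: 270, 320, 370, 420, 470, 520
n = 45, Σfm = 18600, mean = 413.3333
Σfm² = 7981000
Σf(m − x̄)² = Σfm² − (Σfm)²/n = 7981000 − 18600²/45 = 293000.0000
Sample variance = 293000.0000 / 44 = 6659.0909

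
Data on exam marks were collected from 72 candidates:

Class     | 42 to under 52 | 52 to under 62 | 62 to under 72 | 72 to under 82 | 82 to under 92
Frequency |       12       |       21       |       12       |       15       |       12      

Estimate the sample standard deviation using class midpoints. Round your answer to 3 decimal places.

13.609

Midpoints: 47, 57, 67, 77, 87
n = 72, Σfm = 4764, mean = 66.1667
Σfm² = 328368
Σf(m − x̄)² = Σfm² − (Σfm)²/n = 328368 − 4764²/72 = 13150.0000
Sample variance = 13150.0000 / 71 = 185.2113
Standard deviation = √185.2113 = 13.6092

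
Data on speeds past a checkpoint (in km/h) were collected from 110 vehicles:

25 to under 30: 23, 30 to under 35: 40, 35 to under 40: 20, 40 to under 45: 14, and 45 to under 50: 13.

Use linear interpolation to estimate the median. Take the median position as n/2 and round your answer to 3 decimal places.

Cumulative frequencies: 23, 63, 83, 97, 110
n = 110; position = n/2 = 55.
This falls in the class 30 to under 35: L = 30, F = 23, f = 40, h = 5.
Median ≈ 30 + ((55 − 23) / 40) × 5 = 34.0000

34.000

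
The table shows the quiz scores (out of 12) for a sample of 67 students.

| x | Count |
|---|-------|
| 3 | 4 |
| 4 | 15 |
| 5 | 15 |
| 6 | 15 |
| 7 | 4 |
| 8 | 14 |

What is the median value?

5

Cumulative frequencies: 4, 19, 34, 49, 53, 67
n = 67, so the median is the value in position (n+1)/2 = 34.
Position 34 falls at value 5.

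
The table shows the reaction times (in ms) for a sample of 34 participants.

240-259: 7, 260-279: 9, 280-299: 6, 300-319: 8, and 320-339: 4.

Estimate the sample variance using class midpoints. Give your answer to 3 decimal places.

Midpoints: 249.5, 269.5, 289.5, 309.5, 329.5
n = 34, Σfm = 9703, mean = 285.3824
Σfm² = 2792888.5
Σf(m − x̄)² = Σfm² − (Σfm)²/n = 2792888.5 − 9703²/34 = 23823.5294
Sample variance = 23823.5294 / 33 = 721.9251

721.925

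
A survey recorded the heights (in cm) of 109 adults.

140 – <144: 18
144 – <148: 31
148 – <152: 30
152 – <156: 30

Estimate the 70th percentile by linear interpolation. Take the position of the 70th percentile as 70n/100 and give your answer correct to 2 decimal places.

Cumulative frequencies: 18, 49, 79, 109
n = 109; position = 70n/100 = 76.3.
This falls in the class 148 – <152: L = 148, F = 49, f = 30, h = 4.
70th percentile ≈ 148 + ((76.3 − 49) / 30) × 4 = 151.6400

151.64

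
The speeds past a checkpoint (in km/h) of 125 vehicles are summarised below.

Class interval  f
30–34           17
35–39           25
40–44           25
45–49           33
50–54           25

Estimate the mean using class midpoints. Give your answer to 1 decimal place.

Midpoints: 32, 37, 42, 47, 52
Σfm = 17×32 + 25×37 + 25×42 + 33×47 + 25×52 = 5370
n = Σf = 125
Mean = 5370 / 125 = 42.9600

43.0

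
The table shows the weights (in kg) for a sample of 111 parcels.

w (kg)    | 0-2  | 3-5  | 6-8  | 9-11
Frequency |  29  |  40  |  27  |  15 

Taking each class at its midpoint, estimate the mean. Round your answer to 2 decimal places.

Midpoints: 1, 4, 7, 10
Σfm = 29×1 + 40×4 + 27×7 + 15×10 = 528
n = Σf = 111
Mean = 528 / 111 = 4.7568

4.76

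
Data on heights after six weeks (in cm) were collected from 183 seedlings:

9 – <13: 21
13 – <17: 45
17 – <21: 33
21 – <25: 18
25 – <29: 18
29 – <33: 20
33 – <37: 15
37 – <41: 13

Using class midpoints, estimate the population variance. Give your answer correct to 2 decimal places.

73.25

Midpoints: 11, 15, 19, 23, 27, 31, 35, 39
n = 183, Σfm = 4085, mean = 22.3224
Σfm² = 104591
Σf(m − x̄)² = Σfm² − (Σfm)²/n = 104591 − 4085²/183 = 13403.9781
Population variance = 13403.9781 / 183 = 73.2458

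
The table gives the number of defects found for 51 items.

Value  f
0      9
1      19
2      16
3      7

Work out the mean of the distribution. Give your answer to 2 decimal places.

Values: 0, 1, 2, 3
Σfx = 9×0 + 19×1 + 16×2 + 7×3 = 72
n = Σf = 51
Mean = 72 / 51 = 1.4118

1.41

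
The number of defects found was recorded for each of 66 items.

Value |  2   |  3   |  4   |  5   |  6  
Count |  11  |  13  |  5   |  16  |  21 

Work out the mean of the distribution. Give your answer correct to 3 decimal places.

Values: 2, 3, 4, 5, 6
Σfx = 11×2 + 13×3 + 5×4 + 16×5 + 21×6 = 287
n = Σf = 66
Mean = 287 / 66 = 4.3485

4.348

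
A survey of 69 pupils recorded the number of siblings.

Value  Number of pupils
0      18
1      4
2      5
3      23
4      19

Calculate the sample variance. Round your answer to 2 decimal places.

2.48

Values: 0, 1, 2, 3, 4
n = 69, Σfx = 159, mean = 2.3043
Σfx² = 535
Σf(x − x̄)² = Σfx² − (Σfx)²/n = 535 − 159²/69 = 168.6087
Sample variance = 168.6087 / 68 = 2.4795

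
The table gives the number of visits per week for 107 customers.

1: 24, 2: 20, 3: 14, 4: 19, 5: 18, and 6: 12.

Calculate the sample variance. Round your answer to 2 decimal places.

Values: 1, 2, 3, 4, 5, 6
n = 107, Σfx = 344, mean = 3.2150
Σfx² = 1416
Σf(x − x̄)² = Σfx² − (Σfx)²/n = 1416 − 344²/107 = 310.0561
Sample variance = 310.0561 / 106 = 2.9251

2.93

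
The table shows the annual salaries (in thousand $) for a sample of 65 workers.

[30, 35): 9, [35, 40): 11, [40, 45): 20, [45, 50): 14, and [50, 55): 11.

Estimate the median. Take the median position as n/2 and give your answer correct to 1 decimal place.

43.1

Cumulative frequencies: 9, 20, 40, 54, 65
n = 65; position = n/2 = 32.5.
This falls in the class [40, 45): L = 40, F = 20, f = 20, h = 5.
Median ≈ 40 + ((32.5 − 20) / 20) × 5 = 43.1250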